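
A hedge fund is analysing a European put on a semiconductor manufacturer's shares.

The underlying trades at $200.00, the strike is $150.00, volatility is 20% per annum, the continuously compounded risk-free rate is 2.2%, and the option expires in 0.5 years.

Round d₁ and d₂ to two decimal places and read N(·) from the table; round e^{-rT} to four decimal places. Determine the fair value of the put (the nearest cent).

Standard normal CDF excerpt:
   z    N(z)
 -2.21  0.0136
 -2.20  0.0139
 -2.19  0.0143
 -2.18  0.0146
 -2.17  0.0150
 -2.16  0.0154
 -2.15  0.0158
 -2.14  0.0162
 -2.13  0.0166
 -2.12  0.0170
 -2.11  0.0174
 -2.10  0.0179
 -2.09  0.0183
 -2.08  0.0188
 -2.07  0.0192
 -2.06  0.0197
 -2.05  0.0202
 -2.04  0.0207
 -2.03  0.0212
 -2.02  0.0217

σ√T = 0.2 × 0.7071 = 0.1414
d₁ = [ln(200/150) + (0.022 + 0.2²/2)·0.5] / 0.1414 = [0.2877 + 0.0210] / 0.1414 = 2.1827 which rounds to 2.18
d₂ = d₁ − σ√T = 2.1827 − 0.1414 = 2.0413 which rounds to 2.04
exp(−rT) = exp(−0.022·0.5) = 0.9891
P = 150·0.9891·N(-2.04) − 200·N(-2.18) = 150·0.9891·0.0207 − 200·0.0146 = 3.0712 − 2.9200 = 0.1512

$0.15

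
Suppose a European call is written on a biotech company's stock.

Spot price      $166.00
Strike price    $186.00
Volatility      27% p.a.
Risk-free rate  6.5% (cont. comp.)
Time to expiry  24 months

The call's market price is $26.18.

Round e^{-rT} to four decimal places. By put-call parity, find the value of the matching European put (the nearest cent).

e^(−rT) = e^(−0.065·2) = 0.8781
Put-call parity: C − P = S − K·e^(−rT) = 166 − 186·0.8781 = 166 − 163.3266 = 2.6734
P = C − (C − P) = 26.18 − (2.6734) = 23.5066

$23.51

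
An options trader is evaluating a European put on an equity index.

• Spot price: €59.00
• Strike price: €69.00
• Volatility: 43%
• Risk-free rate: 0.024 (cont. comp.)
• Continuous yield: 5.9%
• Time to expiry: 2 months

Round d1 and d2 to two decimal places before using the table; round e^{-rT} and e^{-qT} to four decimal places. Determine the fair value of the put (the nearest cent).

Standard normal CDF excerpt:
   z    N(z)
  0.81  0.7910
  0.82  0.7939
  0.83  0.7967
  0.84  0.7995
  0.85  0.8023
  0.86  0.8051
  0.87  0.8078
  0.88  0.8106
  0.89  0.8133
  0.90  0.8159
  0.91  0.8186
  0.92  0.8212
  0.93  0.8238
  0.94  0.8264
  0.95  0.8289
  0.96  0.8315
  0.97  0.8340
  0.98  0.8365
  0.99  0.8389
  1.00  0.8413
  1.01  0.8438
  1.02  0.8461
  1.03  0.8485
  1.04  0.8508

T = 0.1667;  σ√T = 0.1755
d₁ = [ln(59/69) + (0.024 − 0.059 + 0.43²/2)·0.1667] / 0.1755 = [-0.1566 + 0.0096] / 0.1755 = -0.8373 ≈ -0.84
d₂ = d₁ − σ√T = -0.8373 − 0.1755 = -1.0129 ≈ -1.01
exp(−qT) = exp(−0.059·0.1667) = 0.9902;  exp(−rT) = exp(−0.024·0.1667) = 0.9960
N(−d₂) = N(1.01) = 0.8438;  N(−d₁) = N(0.84) = 0.7995
P = 69·0.9960·0.8438 − 59·0.9902·0.7995 = 57.9893 − 46.7082 = 11.2811

€11.28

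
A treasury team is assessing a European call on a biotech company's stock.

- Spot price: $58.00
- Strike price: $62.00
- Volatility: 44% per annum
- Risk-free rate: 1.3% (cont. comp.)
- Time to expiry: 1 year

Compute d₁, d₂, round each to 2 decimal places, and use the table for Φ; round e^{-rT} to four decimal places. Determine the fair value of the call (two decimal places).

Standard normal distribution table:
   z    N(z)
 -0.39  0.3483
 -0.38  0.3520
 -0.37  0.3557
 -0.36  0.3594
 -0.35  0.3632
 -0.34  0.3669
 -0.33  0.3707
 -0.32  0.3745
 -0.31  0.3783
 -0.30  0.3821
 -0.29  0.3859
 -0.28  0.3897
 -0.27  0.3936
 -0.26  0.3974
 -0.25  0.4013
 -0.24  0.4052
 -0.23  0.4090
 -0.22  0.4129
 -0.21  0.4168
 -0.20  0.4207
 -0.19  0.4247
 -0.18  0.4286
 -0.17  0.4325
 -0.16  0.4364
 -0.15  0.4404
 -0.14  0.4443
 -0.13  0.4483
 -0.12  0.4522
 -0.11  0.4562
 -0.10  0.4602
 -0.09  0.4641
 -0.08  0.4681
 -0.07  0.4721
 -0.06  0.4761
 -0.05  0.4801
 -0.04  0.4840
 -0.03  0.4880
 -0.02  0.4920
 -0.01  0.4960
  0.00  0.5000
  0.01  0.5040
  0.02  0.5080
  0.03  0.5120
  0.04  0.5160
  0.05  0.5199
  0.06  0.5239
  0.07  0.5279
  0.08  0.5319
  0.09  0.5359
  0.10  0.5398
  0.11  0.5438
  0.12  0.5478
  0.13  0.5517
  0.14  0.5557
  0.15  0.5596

T = 1;  σ√T = 0.4400
d₁ = [ln(58/62) + (0.013 + ½·0.44²)·1] / (σ√T) = (-0.0667 + 0.1098) / 0.4400 = 0.0980 → 0.10
d₂ = 0.0980 − 0.4400 = -0.3420 → -0.34
exp(−rT) = exp(−0.013·1) = 0.9871
N(d₁) = N(0.10) = 0.5398;  N(d₂) = N(-0.34) = 0.3669
C = 58·0.5398 − 62·0.9871·0.3669 = 31.3084 − 22.4544 = 8.8540

$8.85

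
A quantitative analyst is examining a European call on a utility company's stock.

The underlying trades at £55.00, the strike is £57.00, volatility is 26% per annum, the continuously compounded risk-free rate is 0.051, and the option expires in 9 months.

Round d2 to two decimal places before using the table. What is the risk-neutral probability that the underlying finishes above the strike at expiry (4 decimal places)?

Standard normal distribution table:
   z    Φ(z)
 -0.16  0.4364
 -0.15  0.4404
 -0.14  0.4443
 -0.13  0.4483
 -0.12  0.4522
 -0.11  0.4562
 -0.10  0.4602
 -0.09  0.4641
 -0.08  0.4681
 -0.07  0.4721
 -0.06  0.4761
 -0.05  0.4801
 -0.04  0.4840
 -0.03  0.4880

σ√T = 0.26·√0.75 = 0.2252
d₁ = [ln(55/57) + (0.051 + 0.26²/2)·0.75] / 0.2252 = [-0.0357 + 0.0636] / 0.2252 = 0.1238 ≈ 0.12
d₂ = d₁ − σ√T = 0.1238 − 0.2252 = -0.1013 ≈ -0.10
Pr(exercise) under Q = N(d₂) = 0.4602

0.4602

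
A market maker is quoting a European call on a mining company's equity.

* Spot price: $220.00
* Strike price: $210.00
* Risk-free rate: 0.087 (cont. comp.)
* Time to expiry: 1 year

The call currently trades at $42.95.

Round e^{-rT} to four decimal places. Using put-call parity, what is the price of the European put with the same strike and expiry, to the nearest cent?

$15.46

e^(−rT) = e^(−0.087·1) = 0.9167
Put-call parity: C − P = S − K·e^(−rT) = 220 − 210·0.9167 = 220 − 192.5070 = 27.4930
P = C − (C − P) = 42.95 − (27.4930) = 15.4570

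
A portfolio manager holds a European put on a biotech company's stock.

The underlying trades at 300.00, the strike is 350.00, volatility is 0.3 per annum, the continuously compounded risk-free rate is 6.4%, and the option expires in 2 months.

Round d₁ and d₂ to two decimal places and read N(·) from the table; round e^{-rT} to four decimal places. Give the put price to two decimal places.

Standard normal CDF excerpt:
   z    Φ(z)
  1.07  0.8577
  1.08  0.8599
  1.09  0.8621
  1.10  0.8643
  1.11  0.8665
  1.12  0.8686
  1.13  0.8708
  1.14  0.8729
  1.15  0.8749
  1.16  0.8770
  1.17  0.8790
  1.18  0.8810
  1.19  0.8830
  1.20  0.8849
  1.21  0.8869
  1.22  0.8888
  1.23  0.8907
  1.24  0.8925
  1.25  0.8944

σ√T = 0.3 × 0.4082 = 0.1225
d₁ = [ln(300/350) + (0.064 + ½·0.3²)·0.1667] / (σ√T) = (-0.1542 + 0.0182) / 0.1225 = -1.1103 ≈ -1.11
d₂ = -1.1103 − 0.1225 = -1.2328 ≈ -1.23
exp(−rT) = exp(−0.064·0.1667) = 0.9894
N(−d₂) = N(1.23) = 0.8907;  N(−d₁) = N(1.11) = 0.8665
P = 350·0.9894·0.8907 − 300·0.8665 = 308.4405 − 259.9500 = 48.4905

48.49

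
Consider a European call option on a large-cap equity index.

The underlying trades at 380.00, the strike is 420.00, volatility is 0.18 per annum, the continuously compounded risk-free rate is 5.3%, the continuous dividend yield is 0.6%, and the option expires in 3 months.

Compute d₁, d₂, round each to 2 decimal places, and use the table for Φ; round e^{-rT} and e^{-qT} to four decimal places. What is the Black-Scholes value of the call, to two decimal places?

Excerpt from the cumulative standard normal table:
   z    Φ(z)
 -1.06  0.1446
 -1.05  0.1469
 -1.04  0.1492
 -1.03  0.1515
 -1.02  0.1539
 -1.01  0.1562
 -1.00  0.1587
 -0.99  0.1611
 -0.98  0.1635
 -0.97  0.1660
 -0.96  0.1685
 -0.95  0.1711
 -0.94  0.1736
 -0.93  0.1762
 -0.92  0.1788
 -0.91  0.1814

3.08

σ√T = 0.18·√0.25 = 0.0900
d₁ = [ln(380/420) + (0.053 − 0.006 + ½·0.18²)·0.25] / (σ√T) = (-0.1001 + 0.0158) / 0.0900 = -0.9365 ≈ -0.94
d₂ = -0.9365 − 0.0900 = -1.0265 ≈ -1.03
exp(−qT) = exp(−0.006·0.25) = 0.9985;  exp(−rT) = exp(−0.053·0.25) = 0.9868
N(d₁) = N(-0.94) = 0.1736;  N(d₂) = N(-1.03) = 0.1515
C = 380·0.9985·0.1736 − 420·0.9868·0.1515 = 65.8690 − 62.7901 = 3.0790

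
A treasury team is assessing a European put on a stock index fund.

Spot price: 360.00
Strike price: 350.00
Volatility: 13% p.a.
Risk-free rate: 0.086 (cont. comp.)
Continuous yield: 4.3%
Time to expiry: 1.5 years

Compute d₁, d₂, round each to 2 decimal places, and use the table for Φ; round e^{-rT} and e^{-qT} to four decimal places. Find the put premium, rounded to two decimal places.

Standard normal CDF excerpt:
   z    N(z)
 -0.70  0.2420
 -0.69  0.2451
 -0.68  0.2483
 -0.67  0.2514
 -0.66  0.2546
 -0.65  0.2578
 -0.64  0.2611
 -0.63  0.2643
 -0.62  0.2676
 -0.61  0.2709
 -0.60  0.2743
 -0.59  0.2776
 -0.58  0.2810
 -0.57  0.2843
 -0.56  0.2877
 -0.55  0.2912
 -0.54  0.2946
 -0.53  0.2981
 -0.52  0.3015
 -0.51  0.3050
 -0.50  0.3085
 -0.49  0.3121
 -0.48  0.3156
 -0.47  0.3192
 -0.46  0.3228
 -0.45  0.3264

8.98

T = 1.5;  σ√T = 0.1592
ln(S/K) + (r − q + σ²/2)T = ln(360/350) + (0.086 − 0.043 + 0.13²/2)·1.5 = 0.0282 + 0.0772 = 0.1053
d₁ = 0.1053 / 0.1592 = 0.6617 ≈ 0.66
d₂ = d₁ − σ√T = 0.6617 − 0.1592 = 0.5024 ≈ 0.50
exp(−qT) = exp(−0.043·1.5) = 0.9375;  exp(−rT) = exp(−0.086·1.5) = 0.8790
N(−d₂) = N(-0.50) = 0.3085;  N(−d₁) = N(-0.66) = 0.2546
P = 350·0.8790·0.3085 − 360·0.9375·0.2546 = 94.9100 − 85.9275 = 8.9825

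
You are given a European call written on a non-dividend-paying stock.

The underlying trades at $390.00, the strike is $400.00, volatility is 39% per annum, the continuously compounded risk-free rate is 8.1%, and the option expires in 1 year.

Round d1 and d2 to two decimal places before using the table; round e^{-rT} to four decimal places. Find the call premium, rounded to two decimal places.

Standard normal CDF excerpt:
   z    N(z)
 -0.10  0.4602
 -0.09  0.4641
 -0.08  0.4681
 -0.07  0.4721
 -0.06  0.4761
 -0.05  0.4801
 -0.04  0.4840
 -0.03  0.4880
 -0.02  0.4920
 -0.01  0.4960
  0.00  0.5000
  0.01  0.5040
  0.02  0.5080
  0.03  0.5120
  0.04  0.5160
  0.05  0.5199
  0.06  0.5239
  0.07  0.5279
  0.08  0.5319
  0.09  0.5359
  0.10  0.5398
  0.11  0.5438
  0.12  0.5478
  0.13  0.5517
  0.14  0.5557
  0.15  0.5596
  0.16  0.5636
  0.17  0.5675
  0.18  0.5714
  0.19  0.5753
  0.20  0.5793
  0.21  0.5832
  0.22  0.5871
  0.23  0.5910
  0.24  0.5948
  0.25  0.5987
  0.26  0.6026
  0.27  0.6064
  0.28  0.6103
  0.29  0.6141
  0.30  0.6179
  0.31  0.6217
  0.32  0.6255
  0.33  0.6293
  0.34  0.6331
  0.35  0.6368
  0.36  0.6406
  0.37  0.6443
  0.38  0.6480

$69.81

σ√T = 0.39 × 1.0000 = 0.3900
d₁ = [ln(390/400) + (0.081 + ½·0.39²)·1] / (σ√T) = (-0.0253 + 0.1571) / 0.3900 = 0.3378 → 0.34
d₂ = 0.3378 − 0.3900 = -0.0522 → -0.05
exp(−rT) = exp(−0.081·1) = 0.9222
N(d₁) = N(0.34) = 0.6331;  N(d₂) = N(-0.05) = 0.4801
C = 390·0.6331 − 400·0.9222·0.4801 = 246.9090 − 177.0993 = 69.8097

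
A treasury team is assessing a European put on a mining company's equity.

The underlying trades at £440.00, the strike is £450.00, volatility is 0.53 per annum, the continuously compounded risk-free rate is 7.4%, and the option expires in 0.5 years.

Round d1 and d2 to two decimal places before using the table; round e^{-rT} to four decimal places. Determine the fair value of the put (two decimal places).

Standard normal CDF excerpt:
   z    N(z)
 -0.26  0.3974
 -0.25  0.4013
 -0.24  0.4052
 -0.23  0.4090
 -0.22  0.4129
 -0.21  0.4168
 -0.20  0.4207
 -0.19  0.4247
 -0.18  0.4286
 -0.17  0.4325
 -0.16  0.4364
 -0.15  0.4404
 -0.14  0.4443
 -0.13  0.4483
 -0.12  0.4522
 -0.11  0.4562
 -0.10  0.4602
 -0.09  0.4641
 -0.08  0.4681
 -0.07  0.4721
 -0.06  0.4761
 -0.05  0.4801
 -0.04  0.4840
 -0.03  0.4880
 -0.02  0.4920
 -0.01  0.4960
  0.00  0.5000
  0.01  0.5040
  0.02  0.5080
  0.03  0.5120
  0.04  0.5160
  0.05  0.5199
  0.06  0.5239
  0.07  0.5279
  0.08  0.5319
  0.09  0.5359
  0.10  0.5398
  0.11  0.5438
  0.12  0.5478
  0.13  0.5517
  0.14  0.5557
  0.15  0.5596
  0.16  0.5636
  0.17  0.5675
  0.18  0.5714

£62.72

T = 0.5;  σ√T = 0.3748
d₁ = [ln(440/450) + (0.074 + 0.53²/2)·0.5] / 0.3748 = [-0.0225 + 0.1072] / 0.3748 = 0.2261 which rounds to 0.23
d₂ = d₁ − σ√T = 0.2261 − 0.3748 = -0.1486 which rounds to -0.15
exp(−rT) = exp(−0.074·0.5) = 0.9637
N(−d₂) = N(0.15) = 0.5596;  N(−d₁) = N(-0.23) = 0.4090
P = 450·0.9637·0.5596 − 440·0.4090 = 242.6789 − 179.9600 = 62.7189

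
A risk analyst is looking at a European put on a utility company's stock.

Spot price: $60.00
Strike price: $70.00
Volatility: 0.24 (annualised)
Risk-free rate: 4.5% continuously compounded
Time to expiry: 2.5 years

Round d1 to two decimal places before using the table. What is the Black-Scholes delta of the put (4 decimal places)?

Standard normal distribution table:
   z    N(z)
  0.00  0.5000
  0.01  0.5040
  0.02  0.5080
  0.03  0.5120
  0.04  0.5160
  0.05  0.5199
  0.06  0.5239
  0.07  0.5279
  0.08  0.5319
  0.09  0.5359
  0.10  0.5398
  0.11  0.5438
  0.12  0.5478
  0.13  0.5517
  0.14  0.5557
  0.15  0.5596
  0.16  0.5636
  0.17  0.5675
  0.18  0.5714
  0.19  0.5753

-0.4681

T = 2.5;  σ√T = 0.3795
d₁ = [ln(60/70) + (0.045 + ½·0.24²)·2.5] / (σ√T) = (-0.1542 + 0.1845) / 0.3795 = 0.0800 ≈ 0.08
N(d₁) = N(0.08) = 0.5319
Δ_put = N(d₁) − 1 = 0.5319 − 1 = -0.4681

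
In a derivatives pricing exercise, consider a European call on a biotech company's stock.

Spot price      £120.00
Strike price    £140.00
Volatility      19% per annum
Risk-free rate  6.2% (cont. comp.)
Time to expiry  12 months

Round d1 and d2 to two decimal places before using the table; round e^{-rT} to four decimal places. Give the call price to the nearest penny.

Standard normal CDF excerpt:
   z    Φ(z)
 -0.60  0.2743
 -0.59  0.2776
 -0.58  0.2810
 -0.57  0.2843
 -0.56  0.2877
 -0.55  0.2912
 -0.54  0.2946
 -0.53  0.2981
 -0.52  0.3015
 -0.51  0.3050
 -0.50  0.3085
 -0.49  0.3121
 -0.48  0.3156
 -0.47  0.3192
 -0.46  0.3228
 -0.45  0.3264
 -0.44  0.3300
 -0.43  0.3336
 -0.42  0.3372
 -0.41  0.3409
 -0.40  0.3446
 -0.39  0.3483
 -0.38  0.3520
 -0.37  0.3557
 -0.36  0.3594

£4.82

σ√T = 0.19 × 1.0000 = 0.1900
d₁ = [ln(120/140) + (0.062 + 0.19²/2)·1] / 0.1900 = [-0.1542 + 0.0800] / 0.1900 = -0.3900 which rounds to -0.39
d₂ = d₁ − σ√T = -0.3900 − 0.1900 = -0.5800 which rounds to -0.58
exp(−rT) = exp(−0.062·1) = 0.9399
N(d₁) = N(-0.39) = 0.3483;  N(d₂) = N(-0.58) = 0.2810
C = 120·0.3483 − 140·0.9399·0.2810 = 41.7960 − 36.9757 = 4.8203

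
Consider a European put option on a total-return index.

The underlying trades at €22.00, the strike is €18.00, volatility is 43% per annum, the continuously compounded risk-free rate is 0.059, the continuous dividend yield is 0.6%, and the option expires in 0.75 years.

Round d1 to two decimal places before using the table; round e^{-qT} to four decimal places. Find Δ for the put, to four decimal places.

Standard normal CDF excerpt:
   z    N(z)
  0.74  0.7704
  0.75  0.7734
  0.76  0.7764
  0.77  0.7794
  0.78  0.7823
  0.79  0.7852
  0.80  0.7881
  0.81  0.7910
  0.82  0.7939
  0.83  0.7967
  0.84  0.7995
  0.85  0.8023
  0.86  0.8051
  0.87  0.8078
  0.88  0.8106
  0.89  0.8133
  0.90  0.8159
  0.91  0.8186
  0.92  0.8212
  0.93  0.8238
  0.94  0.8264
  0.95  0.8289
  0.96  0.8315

-0.2024

σ√T = 0.43 × 0.8660 = 0.3724
d₁ = [ln(22/18) + (0.059 − 0.006 + 0.43²/2)·0.75] / 0.3724 = [0.2007 + 0.1091] / 0.3724 = 0.8318 → 0.83
N(d₁) = N(0.83) = 0.7967
Δ_put = exp(−qT)·(N(d₁) − 1) = 0.9955·(0.7967 − 1) = -0.2024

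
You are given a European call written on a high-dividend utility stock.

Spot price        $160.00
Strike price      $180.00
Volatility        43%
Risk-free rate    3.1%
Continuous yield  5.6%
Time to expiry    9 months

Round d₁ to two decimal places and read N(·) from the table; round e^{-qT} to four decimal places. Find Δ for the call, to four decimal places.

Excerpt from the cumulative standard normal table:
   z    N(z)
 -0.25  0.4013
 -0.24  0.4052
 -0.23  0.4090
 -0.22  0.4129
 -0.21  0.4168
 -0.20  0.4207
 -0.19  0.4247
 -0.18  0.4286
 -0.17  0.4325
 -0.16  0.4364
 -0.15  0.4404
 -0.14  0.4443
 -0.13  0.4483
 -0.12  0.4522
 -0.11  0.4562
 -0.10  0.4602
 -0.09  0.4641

σ√T = 0.43 × 0.8660 = 0.3724
d₁ = [ln(160/180) + (0.031 − 0.056 + 0.43²/2)·0.75] / 0.3724 = [-0.1178 + 0.0506] / 0.3724 = -0.1804 which rounds to -0.18
N(d₁) = N(-0.18) = 0.4286
Δ_call = exp(−qT)·N(d₁) = 0.9589·0.4286 = 0.4110

0.4110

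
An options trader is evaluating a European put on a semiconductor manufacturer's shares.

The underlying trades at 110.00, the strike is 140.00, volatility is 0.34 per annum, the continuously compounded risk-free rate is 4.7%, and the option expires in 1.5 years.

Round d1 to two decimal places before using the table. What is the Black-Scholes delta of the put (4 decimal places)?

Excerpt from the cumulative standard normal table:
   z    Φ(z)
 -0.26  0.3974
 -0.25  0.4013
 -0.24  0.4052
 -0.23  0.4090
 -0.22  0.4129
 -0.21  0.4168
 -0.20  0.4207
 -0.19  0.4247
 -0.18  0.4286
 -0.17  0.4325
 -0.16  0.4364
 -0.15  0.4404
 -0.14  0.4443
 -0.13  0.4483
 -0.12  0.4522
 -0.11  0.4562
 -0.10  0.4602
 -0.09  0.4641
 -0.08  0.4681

-0.5793

T = 1.5;  σ√T = 0.4164
d₁ = [ln(110/140) + (0.047 + 0.34²/2)·1.5] / 0.4164 = [-0.2412 + 0.1572] / 0.4164 = -0.2016 which rounds to -0.20
N(d₁) = N(-0.20) = 0.4207
Δ_put = N(d₁) − 1 = 0.4207 − 1 = -0.5793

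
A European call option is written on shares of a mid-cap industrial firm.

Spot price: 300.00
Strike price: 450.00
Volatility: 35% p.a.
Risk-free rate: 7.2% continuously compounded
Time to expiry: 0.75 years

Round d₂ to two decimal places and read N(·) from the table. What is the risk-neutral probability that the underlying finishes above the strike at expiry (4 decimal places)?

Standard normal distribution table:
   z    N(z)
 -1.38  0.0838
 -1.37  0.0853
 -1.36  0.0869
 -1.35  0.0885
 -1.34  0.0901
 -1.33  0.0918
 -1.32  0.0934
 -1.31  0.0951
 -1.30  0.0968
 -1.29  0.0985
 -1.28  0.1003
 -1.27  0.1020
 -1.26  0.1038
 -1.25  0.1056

0.0951

σ√T = 0.35·√0.75 = 0.3031
ln(S/K) + (r + σ²/2)T = ln(300/450) + (0.072 + 0.35²/2)·0.75 = -0.4055 + 0.0999 = -0.3055
d₁ = -0.3055 / 0.3031 = -1.0080 which rounds to -1.01
d₂ = d₁ − σ√T = -1.0080 − 0.3031 = -1.3111 which rounds to -1.31
Risk-neutral Pr[S_T > K] = N(d₂) = N(-1.31) = 0.0951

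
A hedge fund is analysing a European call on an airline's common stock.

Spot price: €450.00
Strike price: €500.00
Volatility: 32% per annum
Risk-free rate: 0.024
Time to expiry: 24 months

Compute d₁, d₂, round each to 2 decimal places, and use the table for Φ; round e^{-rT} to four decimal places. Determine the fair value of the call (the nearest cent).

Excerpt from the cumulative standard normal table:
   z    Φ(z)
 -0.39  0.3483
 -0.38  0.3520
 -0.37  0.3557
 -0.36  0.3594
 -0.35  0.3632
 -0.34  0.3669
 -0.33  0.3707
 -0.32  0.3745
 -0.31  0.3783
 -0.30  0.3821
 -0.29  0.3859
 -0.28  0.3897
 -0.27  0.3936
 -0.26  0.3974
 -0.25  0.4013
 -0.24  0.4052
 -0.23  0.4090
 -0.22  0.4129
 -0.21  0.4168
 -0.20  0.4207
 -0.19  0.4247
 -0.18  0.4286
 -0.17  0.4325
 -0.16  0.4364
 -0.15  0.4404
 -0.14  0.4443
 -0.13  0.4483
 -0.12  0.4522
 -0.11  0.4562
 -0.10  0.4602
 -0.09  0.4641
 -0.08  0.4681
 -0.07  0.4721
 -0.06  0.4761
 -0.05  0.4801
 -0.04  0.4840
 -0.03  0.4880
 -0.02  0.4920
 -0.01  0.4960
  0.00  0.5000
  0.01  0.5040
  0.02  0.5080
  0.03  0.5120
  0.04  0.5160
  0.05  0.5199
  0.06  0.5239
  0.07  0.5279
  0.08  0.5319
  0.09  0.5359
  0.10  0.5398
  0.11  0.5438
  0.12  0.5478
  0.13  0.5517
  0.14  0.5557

€69.83

σ√T = 0.32 × 1.4142 = 0.4525
ln(S/K) + (r + σ²/2)T = ln(450/500) + (0.024 + 0.32²/2)·2 = -0.1054 + 0.1504 = 0.0450
d₁ = 0.0450 / 0.4525 = 0.0995 which rounds to 0.10
d₂ = d₁ − σ√T = 0.0995 − 0.4525 = -0.3530 which rounds to -0.35
exp(−rT) = exp(−0.024·2) = 0.9531
N(d₁) = N(0.10) = 0.5398;  N(d₂) = N(-0.35) = 0.3632
C = 450·0.5398 − 500·0.9531·0.3632 = 242.9100 − 173.0830 = 69.8270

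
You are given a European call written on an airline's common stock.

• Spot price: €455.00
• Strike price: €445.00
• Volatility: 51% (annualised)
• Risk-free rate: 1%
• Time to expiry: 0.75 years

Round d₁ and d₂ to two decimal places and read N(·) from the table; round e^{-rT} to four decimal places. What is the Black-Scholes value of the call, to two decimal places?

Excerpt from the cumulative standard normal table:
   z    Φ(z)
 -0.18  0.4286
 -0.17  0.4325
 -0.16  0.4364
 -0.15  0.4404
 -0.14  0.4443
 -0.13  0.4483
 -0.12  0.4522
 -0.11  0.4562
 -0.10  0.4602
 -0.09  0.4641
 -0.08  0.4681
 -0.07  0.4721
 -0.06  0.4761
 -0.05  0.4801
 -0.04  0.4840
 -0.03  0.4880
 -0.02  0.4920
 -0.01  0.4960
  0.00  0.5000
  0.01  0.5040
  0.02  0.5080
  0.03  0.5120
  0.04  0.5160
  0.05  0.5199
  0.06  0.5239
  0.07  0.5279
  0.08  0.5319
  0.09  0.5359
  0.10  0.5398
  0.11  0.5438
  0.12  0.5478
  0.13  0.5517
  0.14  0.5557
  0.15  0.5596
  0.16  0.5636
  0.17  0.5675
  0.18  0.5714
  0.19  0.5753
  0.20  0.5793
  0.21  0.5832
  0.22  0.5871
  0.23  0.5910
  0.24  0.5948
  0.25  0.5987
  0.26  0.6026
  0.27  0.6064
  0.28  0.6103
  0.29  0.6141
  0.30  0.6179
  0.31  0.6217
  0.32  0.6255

σ√T = 0.51 × 0.8660 = 0.4417
d₁ = [ln(455/445) + (0.01 + 0.51²/2)·0.75] / 0.4417 = [0.0222 + 0.1050] / 0.4417 = 0.2881 ≈ 0.29
d₂ = d₁ − σ√T = 0.2881 − 0.4417 = -0.1535 ≈ -0.15
exp(−rT) = exp(−0.01·0.75) = 0.9925
N(d₁) = N(0.29) = 0.6141;  N(d₂) = N(-0.15) = 0.4404
C = 455·0.6141 − 445·0.9925·0.4404 = 279.4155 − 194.5082 = 84.9073

€84.91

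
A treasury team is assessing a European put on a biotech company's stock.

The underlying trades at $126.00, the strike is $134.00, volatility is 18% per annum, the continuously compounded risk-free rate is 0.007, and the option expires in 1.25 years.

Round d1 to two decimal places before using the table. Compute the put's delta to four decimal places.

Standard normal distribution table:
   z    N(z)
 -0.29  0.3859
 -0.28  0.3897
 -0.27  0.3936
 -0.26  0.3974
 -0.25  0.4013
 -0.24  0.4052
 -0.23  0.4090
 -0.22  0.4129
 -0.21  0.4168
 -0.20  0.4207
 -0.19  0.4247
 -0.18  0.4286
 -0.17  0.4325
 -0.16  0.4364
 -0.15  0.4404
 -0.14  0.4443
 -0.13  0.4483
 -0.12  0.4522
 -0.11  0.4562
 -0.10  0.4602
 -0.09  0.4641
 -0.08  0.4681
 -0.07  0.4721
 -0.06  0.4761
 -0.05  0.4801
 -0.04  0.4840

T = 1.25;  σ√T = 0.2012
d₁ = [ln(126/134) + (0.007 + ½·0.18²)·1.25] / (σ√T) = (-0.0616 + 0.0290) / 0.2012 = -0.1618 → -0.16
N(d₁) = N(-0.16) = 0.4364
Δ_put = N(d₁) − 1 = 0.4364 − 1 = -0.5636

-0.5636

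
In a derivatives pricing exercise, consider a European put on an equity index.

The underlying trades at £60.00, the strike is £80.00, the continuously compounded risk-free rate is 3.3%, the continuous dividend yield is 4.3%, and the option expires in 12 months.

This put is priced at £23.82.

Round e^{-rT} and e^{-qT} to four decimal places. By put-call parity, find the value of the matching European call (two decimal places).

e^(−qT) = e^(−0.043·1) = 0.9579;  e^(−rT) = e^(−0.033·1) = 0.9675
Put-call parity: C − P = S·e^(−qT) − K·e^(−rT) = 60·0.9579 − 80·0.9675 = 57.4740 − 77.4000 = -19.9260
C = P + (C − P) = 23.82 + (-19.9260) = 3.8940

£3.89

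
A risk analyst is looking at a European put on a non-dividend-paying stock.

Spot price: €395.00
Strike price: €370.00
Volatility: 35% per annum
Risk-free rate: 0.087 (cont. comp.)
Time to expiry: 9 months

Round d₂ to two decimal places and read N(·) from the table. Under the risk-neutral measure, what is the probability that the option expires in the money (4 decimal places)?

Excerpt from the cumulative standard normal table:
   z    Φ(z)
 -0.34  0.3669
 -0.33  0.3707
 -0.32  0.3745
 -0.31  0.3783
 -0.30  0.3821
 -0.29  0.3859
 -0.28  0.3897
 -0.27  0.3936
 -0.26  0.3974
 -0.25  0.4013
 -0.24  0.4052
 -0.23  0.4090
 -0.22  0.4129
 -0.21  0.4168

0.3897

σ√T = 0.35 × 0.8660 = 0.3031
d₁ = [ln(395/370) + (0.087 + 0.35²/2)·0.75] / 0.3031 = [0.0654 + 0.1112] / 0.3031 = 0.5825 ≈ 0.58
d₂ = d₁ − σ√T = 0.5825 − 0.3031 = 0.2794 ≈ 0.28
Pr(exercise) under Q = N(−d₂) = N(-0.28) = 0.3897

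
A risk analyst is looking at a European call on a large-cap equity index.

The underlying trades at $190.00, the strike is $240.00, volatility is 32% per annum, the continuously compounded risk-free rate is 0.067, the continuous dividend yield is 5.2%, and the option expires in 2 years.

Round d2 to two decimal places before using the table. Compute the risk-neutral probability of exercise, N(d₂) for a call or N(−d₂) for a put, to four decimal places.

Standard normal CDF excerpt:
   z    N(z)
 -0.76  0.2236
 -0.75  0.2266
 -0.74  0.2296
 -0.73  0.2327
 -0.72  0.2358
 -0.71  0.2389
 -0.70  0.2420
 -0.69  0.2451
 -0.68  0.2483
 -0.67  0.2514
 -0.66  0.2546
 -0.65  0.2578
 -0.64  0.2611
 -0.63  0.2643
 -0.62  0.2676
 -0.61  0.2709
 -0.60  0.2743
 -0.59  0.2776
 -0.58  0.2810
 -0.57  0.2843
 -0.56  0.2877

T = 2;  σ√T = 0.4525
d₁ = [ln(190/240) + (0.067 − 0.052 + ½·0.32²)·2] / (σ√T) = (-0.2336 + 0.1324) / 0.4525 = -0.2237 which rounds to -0.22
d₂ = -0.2237 − 0.4525 = -0.6762 which rounds to -0.68
Risk-neutral Pr[S_T > K] = N(d₂) = N(-0.68) = 0.2483

0.2483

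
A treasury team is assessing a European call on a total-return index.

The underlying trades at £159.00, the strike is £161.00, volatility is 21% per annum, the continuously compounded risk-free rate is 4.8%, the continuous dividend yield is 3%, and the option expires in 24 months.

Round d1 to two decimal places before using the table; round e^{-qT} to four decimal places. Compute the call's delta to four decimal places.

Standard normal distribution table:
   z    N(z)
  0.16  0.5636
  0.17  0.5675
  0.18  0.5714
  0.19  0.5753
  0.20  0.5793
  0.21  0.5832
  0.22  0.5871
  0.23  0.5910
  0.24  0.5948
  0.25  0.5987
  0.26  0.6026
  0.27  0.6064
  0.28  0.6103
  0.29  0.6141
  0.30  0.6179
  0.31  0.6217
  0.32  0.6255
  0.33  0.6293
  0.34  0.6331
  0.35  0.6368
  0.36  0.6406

σ√T = 0.21·√2 = 0.2970
d₁ = [ln(159/161) + (0.048 − 0.03 + 0.21²/2)·2] / 0.2970 = [-0.0125 + 0.0801] / 0.2970 = 0.2276 ≈ 0.23
N(d₁) = N(0.23) = 0.5910
Δ_call = exp(−qT)·N(d₁) = 0.9418·0.5910 = 0.5566

0.5566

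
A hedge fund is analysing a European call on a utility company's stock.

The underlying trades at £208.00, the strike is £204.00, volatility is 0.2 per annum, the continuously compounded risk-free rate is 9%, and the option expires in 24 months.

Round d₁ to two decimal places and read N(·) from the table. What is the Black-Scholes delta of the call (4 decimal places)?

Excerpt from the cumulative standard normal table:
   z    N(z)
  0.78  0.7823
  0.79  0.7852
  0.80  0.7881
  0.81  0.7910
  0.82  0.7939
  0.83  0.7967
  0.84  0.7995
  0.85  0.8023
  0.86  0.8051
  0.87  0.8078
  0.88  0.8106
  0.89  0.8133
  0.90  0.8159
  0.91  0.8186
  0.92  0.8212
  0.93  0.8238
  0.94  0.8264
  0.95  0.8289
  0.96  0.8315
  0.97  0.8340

0.8023

σ√T = 0.2·√2 = 0.2828
d₁ = [ln(208/204) + (0.09 + 0.2²/2)·2] / 0.2828 = [0.0194 + 0.2200] / 0.2828 = 0.8465 which rounds to 0.85
N(d₁) = N(0.85) = 0.8023
Δ_call = N(d₁) = 0.8023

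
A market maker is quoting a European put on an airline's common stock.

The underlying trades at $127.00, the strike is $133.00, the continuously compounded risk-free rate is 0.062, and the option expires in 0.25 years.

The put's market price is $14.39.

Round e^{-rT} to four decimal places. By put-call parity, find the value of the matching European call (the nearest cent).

$10.44

e^(−rT) = e^(−0.062·0.25) = 0.9846
Put-call parity: C − P = S − K·e^(−rT) = 127 − 133·0.9846 = 127 − 130.9518 = -3.9518
C = P + (C − P) = 14.39 + (-3.9518) = 10.4382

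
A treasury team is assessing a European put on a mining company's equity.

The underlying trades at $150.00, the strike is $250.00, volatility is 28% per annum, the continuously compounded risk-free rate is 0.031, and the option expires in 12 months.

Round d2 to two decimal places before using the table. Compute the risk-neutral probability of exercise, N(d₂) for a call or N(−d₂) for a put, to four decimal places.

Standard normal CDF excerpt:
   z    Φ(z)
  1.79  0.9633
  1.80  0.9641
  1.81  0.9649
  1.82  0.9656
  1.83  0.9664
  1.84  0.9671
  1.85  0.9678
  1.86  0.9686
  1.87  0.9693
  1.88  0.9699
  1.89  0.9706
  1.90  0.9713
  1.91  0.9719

0.9678

σ√T = 0.28·√1 = 0.2800
d₁ = [ln(150/250) + (0.031 + 0.28²/2)·1] / 0.2800 = [-0.5108 + 0.0702] / 0.2800 = -1.5737 ≈ -1.57
d₂ = d₁ − σ√T = -1.5737 − 0.2800 = -1.8537 ≈ -1.85
Pr(exercise) under Q = N(−d₂) = N(1.85) = 0.9678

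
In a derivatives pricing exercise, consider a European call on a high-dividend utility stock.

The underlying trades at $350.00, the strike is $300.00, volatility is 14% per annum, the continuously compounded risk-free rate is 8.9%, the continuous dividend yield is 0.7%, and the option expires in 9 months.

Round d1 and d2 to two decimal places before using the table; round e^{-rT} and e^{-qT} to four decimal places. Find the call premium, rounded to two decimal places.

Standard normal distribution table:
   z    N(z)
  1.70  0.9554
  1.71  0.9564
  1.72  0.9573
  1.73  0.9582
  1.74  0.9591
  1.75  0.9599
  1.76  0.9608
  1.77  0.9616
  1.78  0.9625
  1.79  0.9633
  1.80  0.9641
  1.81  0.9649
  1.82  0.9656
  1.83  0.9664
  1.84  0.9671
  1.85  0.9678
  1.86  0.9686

$68.09

σ√T = 0.14 × 0.8660 = 0.1212
d₁ = [ln(350/300) + (0.089 − 0.007 + ½·0.14²)·0.75] / (σ√T) = (0.1542 + 0.0688) / 0.1212 = 1.8393 which rounds to 1.84
d₂ = 1.8393 − 0.1212 = 1.7180 which rounds to 1.72
e^(−qT) = e^(−0.007·0.75) = 0.9948;  e^(−rT) = e^(−0.089·0.75) = 0.9354
N(d₁) = N(1.84) = 0.9671;  N(d₂) = N(1.72) = 0.9573
C = 350·0.9948·0.9671 − 300·0.9354·0.9573 = 336.7249 − 268.6375 = 68.0874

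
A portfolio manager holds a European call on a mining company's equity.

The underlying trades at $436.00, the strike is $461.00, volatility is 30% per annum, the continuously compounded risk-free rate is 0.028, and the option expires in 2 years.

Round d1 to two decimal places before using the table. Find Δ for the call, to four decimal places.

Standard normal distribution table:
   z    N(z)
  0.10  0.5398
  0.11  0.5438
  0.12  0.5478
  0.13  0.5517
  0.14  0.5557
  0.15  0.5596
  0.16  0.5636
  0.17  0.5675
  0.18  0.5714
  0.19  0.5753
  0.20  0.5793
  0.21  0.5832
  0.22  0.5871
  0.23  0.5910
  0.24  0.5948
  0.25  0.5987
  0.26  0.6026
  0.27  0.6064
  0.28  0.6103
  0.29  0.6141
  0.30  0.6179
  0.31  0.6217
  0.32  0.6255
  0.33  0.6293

0.5832

T = 2;  σ√T = 0.4243
d₁ = [ln(436/461) + (0.028 + 0.3²/2)·2] / 0.4243 = [-0.0558 + 0.1460] / 0.4243 = 0.2127 → 0.21
N(d₁) = N(0.21) = 0.5832
Δ_call = N(d₁) = 0.5832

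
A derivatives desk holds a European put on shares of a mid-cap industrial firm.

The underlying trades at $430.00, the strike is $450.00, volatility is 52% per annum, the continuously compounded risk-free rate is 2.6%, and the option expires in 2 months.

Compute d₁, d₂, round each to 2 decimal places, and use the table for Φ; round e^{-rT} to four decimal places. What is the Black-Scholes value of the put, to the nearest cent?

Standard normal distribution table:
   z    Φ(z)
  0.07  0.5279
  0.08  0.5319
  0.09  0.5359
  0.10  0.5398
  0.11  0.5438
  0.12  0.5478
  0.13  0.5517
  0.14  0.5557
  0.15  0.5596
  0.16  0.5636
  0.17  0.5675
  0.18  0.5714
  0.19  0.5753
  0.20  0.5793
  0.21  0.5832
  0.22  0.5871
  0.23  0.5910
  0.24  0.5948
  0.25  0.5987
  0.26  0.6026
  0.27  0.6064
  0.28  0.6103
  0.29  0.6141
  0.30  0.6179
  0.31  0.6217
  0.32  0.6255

σ√T = 0.52 × 0.4082 = 0.2123
d₁ = [ln(430/450) + (0.026 + ½·0.52²)·0.1667] / (σ√T) = (-0.0455 + 0.0269) / 0.2123 = -0.0876 ≈ -0.09
d₂ = -0.0876 − 0.2123 = -0.2999 ≈ -0.30
e^(−rT) = e^(−0.026·0.1667) = 0.9957
N(−d₂) = N(0.30) = 0.6179;  N(−d₁) = N(0.09) = 0.5359
P = 450·0.9957·0.6179 − 430·0.5359 = 276.8594 − 230.4370 = 46.4224

$46.42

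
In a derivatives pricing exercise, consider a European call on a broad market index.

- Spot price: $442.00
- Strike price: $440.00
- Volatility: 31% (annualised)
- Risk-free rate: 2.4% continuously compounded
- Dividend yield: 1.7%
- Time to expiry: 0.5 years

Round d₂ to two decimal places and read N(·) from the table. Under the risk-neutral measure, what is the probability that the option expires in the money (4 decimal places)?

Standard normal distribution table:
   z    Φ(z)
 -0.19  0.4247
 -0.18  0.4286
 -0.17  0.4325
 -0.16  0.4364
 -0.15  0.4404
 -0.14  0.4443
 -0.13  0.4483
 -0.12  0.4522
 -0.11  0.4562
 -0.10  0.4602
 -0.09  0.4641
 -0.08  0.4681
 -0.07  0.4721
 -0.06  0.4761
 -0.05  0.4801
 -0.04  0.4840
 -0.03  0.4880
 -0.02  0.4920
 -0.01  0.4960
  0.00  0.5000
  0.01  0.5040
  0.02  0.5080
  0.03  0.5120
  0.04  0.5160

σ√T = 0.31·√0.5 = 0.2192
d₁ = [ln(442/440) + (0.024 − 0.017 + 0.31²/2)·0.5] / 0.2192 = [0.0045 + 0.0275] / 0.2192 = 0.1463 → 0.15
d₂ = d₁ − σ√T = 0.1463 − 0.2192 = -0.0729 → -0.07
Risk-neutral Pr[S_T > K] = N(d₂) = N(-0.07) = 0.4721

0.4721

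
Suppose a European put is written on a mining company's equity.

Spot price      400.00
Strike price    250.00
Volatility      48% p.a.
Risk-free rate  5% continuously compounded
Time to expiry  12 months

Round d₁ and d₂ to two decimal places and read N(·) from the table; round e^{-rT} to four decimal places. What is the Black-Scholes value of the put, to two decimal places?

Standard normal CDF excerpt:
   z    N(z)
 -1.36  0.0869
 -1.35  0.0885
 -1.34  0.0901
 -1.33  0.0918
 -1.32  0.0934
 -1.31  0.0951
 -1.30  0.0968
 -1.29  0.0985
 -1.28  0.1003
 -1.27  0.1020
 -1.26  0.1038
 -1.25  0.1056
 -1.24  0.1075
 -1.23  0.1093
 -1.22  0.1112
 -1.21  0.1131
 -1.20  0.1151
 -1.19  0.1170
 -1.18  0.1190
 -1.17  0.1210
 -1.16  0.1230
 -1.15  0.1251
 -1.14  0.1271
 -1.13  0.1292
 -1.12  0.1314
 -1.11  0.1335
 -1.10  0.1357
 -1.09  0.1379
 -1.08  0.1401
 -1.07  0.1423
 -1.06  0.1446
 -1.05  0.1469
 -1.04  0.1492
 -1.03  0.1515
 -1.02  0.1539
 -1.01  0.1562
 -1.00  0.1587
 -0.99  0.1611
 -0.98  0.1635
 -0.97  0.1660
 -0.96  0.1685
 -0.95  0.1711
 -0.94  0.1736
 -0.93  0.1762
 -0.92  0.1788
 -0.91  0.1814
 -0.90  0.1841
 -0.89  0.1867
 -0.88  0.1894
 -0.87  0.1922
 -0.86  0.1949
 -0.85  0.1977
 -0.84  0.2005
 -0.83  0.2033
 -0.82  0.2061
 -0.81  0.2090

10.32

T = 1;  σ√T = 0.4800
ln(S/K) + (r + σ²/2)T = ln(400/250) + (0.05 + 0.48²/2)·1 = 0.4700 + 0.1652 = 0.6352
d₁ = 0.6352 / 0.4800 = 1.3233 → 1.32
d₂ = d₁ − σ√T = 1.3233 − 0.4800 = 0.8433 → 0.84
e^(−rT) = e^(−0.05·1) = 0.9512
P = 250·0.9512·N(-0.84) − 400·N(-1.32) = 250·0.9512·0.2005 − 400·0.0934 = 47.6789 − 37.3600 = 10.3189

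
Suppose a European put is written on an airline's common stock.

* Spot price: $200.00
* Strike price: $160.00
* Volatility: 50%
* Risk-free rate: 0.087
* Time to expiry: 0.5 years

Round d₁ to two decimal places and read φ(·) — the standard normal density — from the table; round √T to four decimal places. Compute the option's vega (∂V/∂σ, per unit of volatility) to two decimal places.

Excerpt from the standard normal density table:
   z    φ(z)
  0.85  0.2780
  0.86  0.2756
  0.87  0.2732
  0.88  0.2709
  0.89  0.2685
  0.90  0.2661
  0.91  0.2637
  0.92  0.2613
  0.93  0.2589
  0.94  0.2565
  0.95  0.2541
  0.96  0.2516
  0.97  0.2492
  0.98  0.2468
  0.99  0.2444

σ√T = 0.5·√0.5 = 0.3536
d₁ = [ln(200/160) + (0.087 + 0.5²/2)·0.5] / 0.3536 = [0.2231 + 0.1060] / 0.3536 = 0.9310 → 0.93
√T = √0.5 = 0.7071
φ(d₁) = φ(0.93) = 0.2589
vega = S·φ(d₁)·√T = 200·0.2589·0.7071 = 36.6136

36.61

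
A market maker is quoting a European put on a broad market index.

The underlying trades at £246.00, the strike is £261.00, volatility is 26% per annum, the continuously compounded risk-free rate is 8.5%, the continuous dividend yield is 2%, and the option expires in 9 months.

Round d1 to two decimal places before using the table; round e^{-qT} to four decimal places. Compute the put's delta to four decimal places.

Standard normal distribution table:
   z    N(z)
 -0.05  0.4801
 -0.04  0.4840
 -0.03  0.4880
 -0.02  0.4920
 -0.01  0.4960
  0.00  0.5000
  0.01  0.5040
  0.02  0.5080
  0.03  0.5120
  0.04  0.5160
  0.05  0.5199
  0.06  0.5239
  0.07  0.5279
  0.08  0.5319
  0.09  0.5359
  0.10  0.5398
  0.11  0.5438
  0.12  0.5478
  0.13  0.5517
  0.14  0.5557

T = 0.75;  σ√T = 0.2252
ln(S/K) + (r − q + σ²/2)T = ln(246/261) + (0.085 − 0.02 + 0.26²/2)·0.75 = -0.0592 + 0.0741 = 0.0149
d₁ = 0.0149 / 0.2252 = 0.0662 ≈ 0.07
N(d₁) = N(0.07) = 0.5279
Δ_put = e^(−qT)·(N(d₁) − 1) = 0.9851·(0.5279 − 1) = -0.4651

-0.4651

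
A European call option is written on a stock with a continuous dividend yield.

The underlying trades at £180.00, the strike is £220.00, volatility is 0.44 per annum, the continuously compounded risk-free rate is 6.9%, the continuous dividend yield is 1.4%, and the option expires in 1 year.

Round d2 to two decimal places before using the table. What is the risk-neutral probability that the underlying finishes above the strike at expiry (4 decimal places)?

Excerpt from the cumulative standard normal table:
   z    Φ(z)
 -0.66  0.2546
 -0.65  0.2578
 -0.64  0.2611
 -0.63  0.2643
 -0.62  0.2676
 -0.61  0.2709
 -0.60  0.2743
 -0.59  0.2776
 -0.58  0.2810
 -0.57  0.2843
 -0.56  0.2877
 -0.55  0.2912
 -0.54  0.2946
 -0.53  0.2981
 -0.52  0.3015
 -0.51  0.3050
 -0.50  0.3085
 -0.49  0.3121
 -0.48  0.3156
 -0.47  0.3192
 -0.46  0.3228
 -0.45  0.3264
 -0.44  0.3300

T = 1;  σ√T = 0.4400
d₁ = [ln(180/220) + (0.069 − 0.014 + 0.44²/2)·1] / 0.4400 = [-0.2007 + 0.1518] / 0.4400 = -0.1111 which rounds to -0.11
d₂ = d₁ − σ√T = -0.1111 − 0.4400 = -0.5511 which rounds to -0.55
Risk-neutral Pr[S_T > K] = N(d₂) = N(-0.55) = 0.2912

0.2912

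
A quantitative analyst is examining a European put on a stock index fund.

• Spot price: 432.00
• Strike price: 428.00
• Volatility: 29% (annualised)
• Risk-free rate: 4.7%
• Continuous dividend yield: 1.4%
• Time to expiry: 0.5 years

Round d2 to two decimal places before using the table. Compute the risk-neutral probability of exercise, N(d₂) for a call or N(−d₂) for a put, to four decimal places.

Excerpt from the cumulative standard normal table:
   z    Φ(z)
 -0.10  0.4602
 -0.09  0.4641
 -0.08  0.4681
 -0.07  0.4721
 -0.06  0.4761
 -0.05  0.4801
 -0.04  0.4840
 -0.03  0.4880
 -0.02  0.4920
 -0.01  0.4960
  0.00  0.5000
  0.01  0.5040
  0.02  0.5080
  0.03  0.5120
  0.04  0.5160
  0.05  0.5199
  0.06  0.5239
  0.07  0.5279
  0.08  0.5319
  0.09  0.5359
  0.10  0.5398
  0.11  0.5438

σ√T = 0.29·√0.5 = 0.2051
d₁ = [ln(432/428) + (0.047 − 0.014 + ½·0.29²)·0.5] / (σ√T) = (0.0093 + 0.0375) / 0.2051 = 0.2284 which rounds to 0.23
d₂ = 0.2284 − 0.2051 = 0.0233 which rounds to 0.02
Risk-neutral Pr[S_T < K] = N(−d₂) = N(-0.02) = 0.4920

0.4920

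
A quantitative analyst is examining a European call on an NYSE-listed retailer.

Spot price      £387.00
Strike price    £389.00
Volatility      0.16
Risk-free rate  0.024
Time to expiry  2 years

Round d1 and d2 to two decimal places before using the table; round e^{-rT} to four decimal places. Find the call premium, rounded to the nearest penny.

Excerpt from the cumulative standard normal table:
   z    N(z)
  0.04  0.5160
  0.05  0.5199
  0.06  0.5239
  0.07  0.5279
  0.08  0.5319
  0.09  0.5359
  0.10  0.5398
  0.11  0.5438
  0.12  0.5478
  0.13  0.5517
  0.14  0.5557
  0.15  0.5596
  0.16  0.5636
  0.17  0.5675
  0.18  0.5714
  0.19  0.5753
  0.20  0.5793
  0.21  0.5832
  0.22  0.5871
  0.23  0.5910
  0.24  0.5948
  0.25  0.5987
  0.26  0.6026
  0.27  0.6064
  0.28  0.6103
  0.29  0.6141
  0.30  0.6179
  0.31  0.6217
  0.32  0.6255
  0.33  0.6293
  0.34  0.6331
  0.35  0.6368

£41.92

σ√T = 0.16·√2 = 0.2263
ln(S/K) + (r + σ²/2)T = ln(387/389) + (0.024 + 0.16²/2)·2 = -0.0052 + 0.0736 = 0.0684
d₁ = 0.0684 / 0.2263 = 0.3025 → 0.30
d₂ = d₁ − σ√T = 0.3025 − 0.2263 = 0.0762 → 0.08
exp(−rT) = exp(−0.024·2) = 0.9531
N(d₁) = N(0.30) = 0.6179;  N(d₂) = N(0.08) = 0.5319
C = 387·0.6179 − 389·0.9531·0.5319 = 239.1273 − 197.2051 = 41.9222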